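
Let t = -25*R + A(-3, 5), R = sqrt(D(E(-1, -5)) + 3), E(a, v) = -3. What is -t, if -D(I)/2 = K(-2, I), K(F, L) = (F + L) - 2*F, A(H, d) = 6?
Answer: -6 + 25*sqrt(5) ≈ 49.902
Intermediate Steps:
K(F, L) = L - F
D(I) = -4 - 2*I (D(I) = -2*(I - 1*(-2)) = -2*(I + 2) = -2*(2 + I) = -4 - 2*I)
R = sqrt(5) (R = sqrt((-4 - 2*(-3)) + 3) = sqrt((-4 + 6) + 3) = sqrt(2 + 3) = sqrt(5) ≈ 2.2361)
t = 6 - 25*sqrt(5) (t = -25*sqrt(5) + 6 = 6 - 25*sqrt(5) ≈ -49.902)
-t = -(6 - 25*sqrt(5)) = -6 + 25*sqrt(5)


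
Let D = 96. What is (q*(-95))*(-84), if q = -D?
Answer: -766080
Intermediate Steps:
q = -96 (q = -1*96 = -96)
(q*(-95))*(-84) = -96*(-95)*(-84) = 9120*(-84) = -766080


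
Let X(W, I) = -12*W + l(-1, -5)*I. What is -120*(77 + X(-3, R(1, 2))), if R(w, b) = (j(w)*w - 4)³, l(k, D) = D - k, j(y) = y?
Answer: -26520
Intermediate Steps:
R(w, b) = (-4 + w²)³ (R(w, b) = (w*w - 4)³ = (w² - 4)³ = (-4 + w²)³)
X(W, I) = -12*W - 4*I (X(W, I) = -12*W + (-5 - 1*(-1))*I = -12*W + (-5 + 1)*I = -12*W - 4*I)
-120*(77 + X(-3, R(1, 2))) = -120*(77 + (-12*(-3) - 4*(-4 + 1²)³)) = -120*(77 + (36 - 4*(-4 + 1)³)) = -120*(77 + (36 - 4*(-3)³)) = -120*(77 + (36 - 4*(-27))) = -120*(77 + (36 + 108)) = -120*(77 + 144) = -120*221 = -26520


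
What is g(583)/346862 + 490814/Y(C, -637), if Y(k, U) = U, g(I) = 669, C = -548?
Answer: -170244299515/220951094 ≈ -770.51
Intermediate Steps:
g(583)/346862 + 490814/Y(C, -637) = 669/346862 + 490814/(-637) = 669*(1/346862) + 490814*(-1/637) = 669/346862 - 490814/637 = -170244299515/220951094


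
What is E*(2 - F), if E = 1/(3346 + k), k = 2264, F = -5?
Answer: 7/5610 ≈ 0.0012478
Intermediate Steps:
E = 1/5610 (E = 1/(3346 + 2264) = 1/5610 ≈ 0.00017825)
E*(2 - F) = (2 - 1*(-5))/5610 = (2 + 5)/5610 = (1/5610)*7 = 7/5610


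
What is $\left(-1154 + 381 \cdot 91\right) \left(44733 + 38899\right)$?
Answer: $2803093744$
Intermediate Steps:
$\left(-1154 + 381 \cdot 91\right) \left(44733 + 38899\right) = \left(-1154 + 34671\right) 83632 = 33517 \cdot 83632 = 2803093744$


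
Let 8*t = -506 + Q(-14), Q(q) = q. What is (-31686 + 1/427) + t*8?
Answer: -13751961/427 ≈ -32206.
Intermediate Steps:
t = -65 (t = (-506 - 14)/8 = (⅛)*(-520) = -65)
(-31686 + 1/427) + t*8 = (-31686 + 1/427) - 65*8 = (-31686 + 1/427) - 520 = -13529921/427 - 520 = -13751961/427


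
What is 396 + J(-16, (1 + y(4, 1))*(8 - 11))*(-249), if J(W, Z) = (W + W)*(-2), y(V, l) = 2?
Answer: -15540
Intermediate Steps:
J(W, Z) = -4*W (J(W, Z) = (2*W)*(-2) = -4*W)
396 + J(-16, (1 + y(4, 1))*(8 - 11))*(-249) = 396 - 4*(-16)*(-249) = 396 + 64*(-249) = 396 - 15936 = -15540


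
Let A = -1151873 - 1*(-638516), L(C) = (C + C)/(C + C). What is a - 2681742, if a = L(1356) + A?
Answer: -3195098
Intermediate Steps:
L(C) = 1 (L(C) = (2*C)/((2*C)) = (2*C)*(1/(2*C)) = 1)
A = -513357 (A = -1151873 + 638516 = -513357)
a = -513356 (a = 1 - 513357 = -513356)
a - 2681742 = -513356 - 2681742 = -3195098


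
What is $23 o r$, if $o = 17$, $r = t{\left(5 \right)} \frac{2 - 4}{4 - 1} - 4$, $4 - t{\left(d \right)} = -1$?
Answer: $- \frac{8602}{3} \approx -2867.3$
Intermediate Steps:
$t{\left(d \right)} = 5$ ($t{\left(d \right)} = 4 - -1 = 4 + 1 = 5$)
$r = - \frac{22}{3}$ ($r = 5 \frac{2 - 4}{4 - 1} - 4 = 5 \left(- \frac{2}{3}\right) - 4 = - \frac{10}{3} - 4 = - \frac{22}{3} \approx -7.3333$)
$23 o r = 23 \cdot 17 \left(- \frac{22}{3}\right) = 391 \left(- \frac{22}{3}\right) = - \frac{8602}{3}$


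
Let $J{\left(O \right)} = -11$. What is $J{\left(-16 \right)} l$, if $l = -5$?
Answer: $55$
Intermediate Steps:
$J{\left(-16 \right)} l = \left(-11\right) \left(-5\right) = 55$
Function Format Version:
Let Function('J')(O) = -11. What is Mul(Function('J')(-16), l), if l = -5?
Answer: 55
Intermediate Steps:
Mul(Function('J')(-16), l) = Mul(-11, -5) = 55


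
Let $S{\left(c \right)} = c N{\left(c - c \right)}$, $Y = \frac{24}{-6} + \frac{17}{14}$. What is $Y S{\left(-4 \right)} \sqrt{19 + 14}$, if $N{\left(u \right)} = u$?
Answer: $0$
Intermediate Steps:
$Y = - \frac{39}{14}$ ($Y = 24 \left(- \frac{1}{6}\right) + 17 \cdot \frac{1}{14} = -4 + \frac{17}{14} = - \frac{39}{14} \approx -2.7857$)
$S{\left(c \right)} = 0$ ($S{\left(c \right)} = c \left(c - c\right) = c 0 = 0$)
$Y S{\left(-4 \right)} \sqrt{19 + 14} = \left(- \frac{39}{14}\right) 0 \sqrt{19 + 14} = 0 \sqrt{33} = 0$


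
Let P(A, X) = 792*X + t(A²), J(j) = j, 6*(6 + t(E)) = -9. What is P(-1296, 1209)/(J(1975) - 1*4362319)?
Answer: -638347/2906896 ≈ -0.21960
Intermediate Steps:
t(E) = -15/2 (t(E) = -6 + (⅙)*(-9) = -6 - 3/2 = -15/2)
P(A, X) = -15/2 + 792*X (P(A, X) = 792*X - 15/2 = -15/2 + 792*X)
P(-1296, 1209)/(J(1975) - 1*4362319) = (-15/2 + 792*1209)/(1975 - 1*4362319) = (-15/2 + 957528)/(1975 - 4362319) = (1915041/2)/(-4360344) = (1915041/2)*(-1/4360344) = -638347/2906896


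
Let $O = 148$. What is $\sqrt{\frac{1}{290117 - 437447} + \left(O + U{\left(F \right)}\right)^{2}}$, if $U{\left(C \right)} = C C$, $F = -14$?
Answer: $\frac{\sqrt{285401829929230}}{49110} \approx 344.0$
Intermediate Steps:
$U{\left(C \right)} = C^{2}$
$\sqrt{\frac{1}{290117 - 437447} + \left(O + U{\left(F \right)}\right)^{2}} = \sqrt{\frac{1}{290117 - 437447} + \left(148 + \left(-14\right)^{2}\right)^{2}} = \sqrt{\frac{1}{-147330} + \left(148 + 196\right)^{2}} = \sqrt{- \frac{1}{147330} + 344^{2}} = \sqrt{- \frac{1}{147330} + 118336} = \sqrt{\frac{17434442879}{147330}} = \frac{\sqrt{285401829929230}}{49110}$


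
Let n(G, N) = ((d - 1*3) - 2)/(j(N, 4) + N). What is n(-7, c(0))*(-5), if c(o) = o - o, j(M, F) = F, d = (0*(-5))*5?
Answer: 25/4 ≈ 6.2500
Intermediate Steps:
d = 0 (d = 0*5 = 0)
c(o) = 0
n(G, N) = -5/(4 + N) (n(G, N) = ((0 - 1*3) - 2)/(4 + N) = ((0 - 3) - 2)/(4 + N) = (-3 - 2)/(4 + N) = -5/(4 + N))
n(-7, c(0))*(-5) = -5/(4 + 0)*(-5) = -5/4*(-5) = 25/4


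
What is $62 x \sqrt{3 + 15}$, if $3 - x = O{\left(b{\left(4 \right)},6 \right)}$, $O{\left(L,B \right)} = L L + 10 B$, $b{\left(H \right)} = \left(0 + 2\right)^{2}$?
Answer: $- 13578 \sqrt{2} \approx -19202.0$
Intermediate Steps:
$b{\left(H \right)} = 4$ ($b{\left(H \right)} = 2^{2} = 4$)
$O{\left(L,B \right)} = L^{2} + 10 B$
$x = -73$ ($x = 3 - \left(4^{2} + 10 \cdot 6\right) = 3 - \left(16 + 60\right) = 3 - 76 = -73$)
$62 x \sqrt{3 + 15} = 62 \left(-73\right) \sqrt{3 + 15} = - 4526 \sqrt{18} = - 4526 \cdot 3 \sqrt{2} = - 13578 \sqrt{2}$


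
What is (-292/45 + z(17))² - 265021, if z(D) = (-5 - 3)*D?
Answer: -495553781/2025 ≈ -2.4472e+5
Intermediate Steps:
z(D) = -8*D
(-292/45 + z(17))² - 265021 = (-292/45 - 8*17)² - 265021 = (-292*1/45 - 136)² - 265021 = (-292/45 - 136)² - 265021 = (-6412/45)² - 265021 = 41113744/2025 - 265021 = -495553781/2025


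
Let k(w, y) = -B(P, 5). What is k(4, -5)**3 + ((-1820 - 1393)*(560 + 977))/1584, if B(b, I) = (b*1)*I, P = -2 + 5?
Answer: -1142709/176 ≈ -6492.7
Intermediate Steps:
P = 3
B(b, I) = I*b (B(b, I) = b*I = I*b)
k(w, y) = -15 (k(w, y) = -5*3 = -1*15 = -15)
k(4, -5)**3 + ((-1820 - 1393)*(560 + 977))/1584 = (-15)**3 + ((-1820 - 1393)*(560 + 977))/1584 = -3375 - 3213*1537*(1/1584) = -3375 - 4938381*1/1584 = -3375 - 548709/176 = -1142709/176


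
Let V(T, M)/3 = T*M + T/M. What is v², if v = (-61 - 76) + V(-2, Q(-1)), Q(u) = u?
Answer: 15625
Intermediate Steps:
V(T, M) = 3*M*T + 3*T/M (V(T, M) = 3*(T*M + T/M) = 3*(M*T + T/M) = 3*M*T + 3*T/M)
v = -125 (v = (-61 - 76) + 3*(-2)*(1 + (-1)²)/(-1) = -137 + 3*(-2)*(-1)*(1 + 1) = -137 + 3*(-2)*(-1)*2 = -137 + 12 = -125)
v² = (-125)² = 15625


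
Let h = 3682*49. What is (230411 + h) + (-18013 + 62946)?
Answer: 455762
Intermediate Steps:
h = 180418
(230411 + h) + (-18013 + 62946) = (230411 + 180418) + (-18013 + 62946) = 410829 + 44933 = 455762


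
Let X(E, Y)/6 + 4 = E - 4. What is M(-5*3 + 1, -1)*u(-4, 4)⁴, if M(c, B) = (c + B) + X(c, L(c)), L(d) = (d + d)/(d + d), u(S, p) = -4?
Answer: -37632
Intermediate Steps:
L(d) = 1 (L(d) = (2*d)/((2*d)) = (2*d)*(1/(2*d)) = 1)
X(E, Y) = -48 + 6*E (X(E, Y) = -24 + 6*(E - 4) = -24 + 6*(-4 + E) = -24 + (-24 + 6*E) = -48 + 6*E)
M(c, B) = -48 + B + 7*c (M(c, B) = (c + B) + (-48 + 6*c) = (B + c) + (-48 + 6*c) = -48 + B + 7*c)
M(-5*3 + 1, -1)*u(-4, 4)⁴ = (-48 - 1 + 7*(-5*3 + 1))*(-4)⁴ = (-48 - 1 + 7*(-15 + 1))*256 = (-48 - 1 + 7*(-14))*256 = (-48 - 1 - 98)*256 = -147*256 = -37632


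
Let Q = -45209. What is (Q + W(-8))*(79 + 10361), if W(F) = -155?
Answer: -473600160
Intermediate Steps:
(Q + W(-8))*(79 + 10361) = (-45209 - 155)*(79 + 10361) = -45364*10440 = -473600160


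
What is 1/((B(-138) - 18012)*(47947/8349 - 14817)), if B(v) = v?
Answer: 23/6182959300 ≈ 3.7199e-9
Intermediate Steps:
1/((B(-138) - 18012)*(47947/8349 - 14817)) = 1/((-138 - 18012)*(47947/8349 - 14817)) = 1/(-18150*(47947*(1/8349) - 14817)) = 1/(-18150*(47947/8349 - 14817)) = 1/(-18150*(-123659186/8349)) = 1/(6182959300/23) = 23/6182959300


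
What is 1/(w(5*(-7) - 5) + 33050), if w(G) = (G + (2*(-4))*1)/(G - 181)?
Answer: 221/7304098 ≈ 3.0257e-5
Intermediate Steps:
w(G) = (-8 + G)/(-181 + G) (w(G) = (G - 8*1)/(-181 + G) = (G - 8)/(-181 + G) = (-8 + G)/(-181 + G))
1/(w(5*(-7) - 5) + 33050) = 1/((-8 + (5*(-7) - 5))/(-181 + (5*(-7) - 5)) + 33050) = 1/((-8 + (-35 - 5))/(-181 + (-35 - 5)) + 33050) = 1/((-8 - 40)/(-181 - 40) + 33050) = 1/(-48/(-221) + 33050) = 1/(-1/221*(-48) + 33050) = 1/(48/221 + 33050) = 1/(7304098/221) = 221/7304098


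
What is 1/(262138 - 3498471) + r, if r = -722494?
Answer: -2338231174503/3236333 ≈ -7.2249e+5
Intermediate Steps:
1/(262138 - 3498471) + r = 1/(262138 - 3498471) - 722494 = 1/(-3236333) - 722494 = -1/3236333 - 722494 = -2338231174503/3236333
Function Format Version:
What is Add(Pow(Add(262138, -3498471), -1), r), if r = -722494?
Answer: Rational(-2338231174503, 3236333) ≈ -7.2249e+5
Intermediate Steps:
Add(Pow(Add(262138, -3498471), -1), r) = Add(Pow(Add(262138, -3498471), -1), -722494) = Add(Pow(-3236333, -1), -722494) = Add(Rational(-1, 3236333), -722494) = Rational(-2338231174503, 3236333)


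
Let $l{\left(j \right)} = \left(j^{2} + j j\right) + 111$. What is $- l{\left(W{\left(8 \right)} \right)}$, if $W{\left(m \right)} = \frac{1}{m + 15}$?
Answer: $- \frac{58721}{529} \approx -111.0$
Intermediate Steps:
$W{\left(m \right)} = \frac{1}{15 + m}$
$l{\left(j \right)} = 111 + 2 j^{2}$ ($l{\left(j \right)} = \left(j^{2} + j^{2}\right) + 111 = 2 j^{2} + 111 = 111 + 2 j^{2}$)
$- l{\left(W{\left(8 \right)} \right)} = - (111 + 2 \left(\frac{1}{15 + 8}\right)^{2}) = - (111 + 2 \left(\frac{1}{23}\right)^{2}) = - (111 + \frac{2}{529}) = \left(-1\right) \frac{58721}{529} = - \frac{58721}{529}$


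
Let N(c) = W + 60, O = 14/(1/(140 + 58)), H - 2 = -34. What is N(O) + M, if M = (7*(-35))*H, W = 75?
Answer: 7975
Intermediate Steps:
H = -32 (H = 2 - 34 = -32)
O = 2772 (O = 14/(1/198) = 14*198 = 2772)
N(c) = 135 (N(c) = 75 + 60 = 135)
M = 7840 (M = (7*(-35))*(-32) = -245*(-32) = 7840)
N(O) + M = 135 + 7840 = 7975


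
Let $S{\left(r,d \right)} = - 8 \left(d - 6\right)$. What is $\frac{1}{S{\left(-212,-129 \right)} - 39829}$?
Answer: $- \frac{1}{38749} \approx -2.5807 \cdot 10^{-5}$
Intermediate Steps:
$S{\left(r,d \right)} = 48 - 8 d$ ($S{\left(r,d \right)} = - 8 \left(-6 + d\right) = 48 - 8 d$)
$\frac{1}{S{\left(-212,-129 \right)} - 39829} = \frac{1}{\left(48 - -1032\right) - 39829} = \frac{1}{\left(48 + 1032\right) - 39829} = \frac{1}{1080 - 39829} = \frac{1}{-38749} = - \frac{1}{38749}$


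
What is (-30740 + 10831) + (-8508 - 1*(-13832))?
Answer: -14585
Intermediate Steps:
(-30740 + 10831) + (-8508 - 1*(-13832)) = -19909 + (-8508 + 13832) = -19909 + 5324 = -14585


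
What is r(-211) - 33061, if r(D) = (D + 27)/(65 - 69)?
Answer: -33015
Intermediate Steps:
r(D) = -27/4 - D/4 (r(D) = (27 + D)/(-4) = (27 + D)*(-1/4) = -27/4 - D/4)
r(-211) - 33061 = (-27/4 - 1/4*(-211)) - 33061 = (-27/4 + 211/4) - 33061 = 46 - 33061 = -33015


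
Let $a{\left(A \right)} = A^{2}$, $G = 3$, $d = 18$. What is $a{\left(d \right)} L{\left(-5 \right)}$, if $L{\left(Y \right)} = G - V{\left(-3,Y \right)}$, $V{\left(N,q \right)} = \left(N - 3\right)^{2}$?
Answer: $-10692$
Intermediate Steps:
$V{\left(N,q \right)} = \left(-3 + N\right)^{2}$
$L{\left(Y \right)} = -33$ ($L{\left(Y \right)} = 3 - \left(-3 - 3\right)^{2} = 3 - \left(-6\right)^{2} = 3 - 36 = -33$)
$a{\left(d \right)} L{\left(-5 \right)} = 18^{2} \left(-33\right) = 324 \left(-33\right) = -10692$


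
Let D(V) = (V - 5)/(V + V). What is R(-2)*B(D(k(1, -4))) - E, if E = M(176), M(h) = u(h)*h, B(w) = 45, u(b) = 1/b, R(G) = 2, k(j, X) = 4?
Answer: 89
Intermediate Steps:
D(V) = (-5 + V)/(2*V) (D(V) = (-5 + V)/((2*V)) = (-5 + V)*(1/(2*V)) = (-5 + V)/(2*V))
M(h) = 1 (M(h) = h/h = 1)
E = 1
R(-2)*B(D(k(1, -4))) - E = 2*45 - 1*1 = 90 - 1 = 89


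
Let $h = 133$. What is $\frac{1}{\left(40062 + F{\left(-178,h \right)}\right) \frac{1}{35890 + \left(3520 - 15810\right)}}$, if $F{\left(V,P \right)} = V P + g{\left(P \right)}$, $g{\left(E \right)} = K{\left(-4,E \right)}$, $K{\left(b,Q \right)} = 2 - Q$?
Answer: $\frac{23600}{16257} \approx 1.4517$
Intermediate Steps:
$g{\left(E \right)} = 2 - E$
$F{\left(V,P \right)} = 2 - P + P V$ ($F{\left(V,P \right)} = V P - \left(-2 + P\right) = P V - \left(-2 + P\right) = 2 - P + P V$)
$\frac{1}{\left(40062 + F{\left(-178,h \right)}\right) \frac{1}{35890 + \left(3520 - 15810\right)}} = \frac{1}{\left(40062 + \left(2 - 133 + 133 \left(-178\right)\right)\right) \frac{1}{35890 + \left(3520 - 15810\right)}} = \frac{1}{\left(40062 - 23805\right) \frac{1}{35890 - 12290}} = \frac{1}{\left(40062 - 23805\right) \frac{1}{23600}} = \frac{1}{16257 \cdot \frac{1}{23600}} = \frac{1}{\frac{16257}{23600}} = \frac{23600}{16257}$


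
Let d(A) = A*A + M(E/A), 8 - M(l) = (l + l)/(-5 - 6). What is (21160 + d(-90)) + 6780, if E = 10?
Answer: 3568750/99 ≈ 36048.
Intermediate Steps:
M(l) = 8 + 2*l/11 (M(l) = 8 - (l + l)/(-5 - 6) = 8 - 2*l/(-11) = 8 - 2*l*(-1)/11 = 8 - (-2)*l/11 = 8 + 2*l/11)
d(A) = 8 + A**2 + 20/(11*A) (d(A) = A*A + (8 + 2*(10/A)/11) = A**2 + (8 + 20/(11*A)) = 8 + A**2 + 20/(11*A))
(21160 + d(-90)) + 6780 = (21160 + (8 + (-90)**2 + (20/11)/(-90))) + 6780 = (21160 + (8 + 8100 + (20/11)*(-1/90))) + 6780 = (21160 + (8 + 8100 - 2/99)) + 6780 = (21160 + 802690/99) + 6780 = 2897530/99 + 6780 = 3568750/99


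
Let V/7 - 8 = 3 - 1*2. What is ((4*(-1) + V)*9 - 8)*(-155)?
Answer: -81065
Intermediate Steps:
V = 63 (V = 56 + 7*(3 - 1*2) = 56 + 7*(3 - 2) = 56 + 7*1 = 56 + 7 = 63)
((4*(-1) + V)*9 - 8)*(-155) = ((4*(-1) + 63)*9 - 8)*(-155) = ((-4 + 63)*9 - 8)*(-155) = (59*9 - 8)*(-155) = (531 - 8)*(-155) = 523*(-155) = -81065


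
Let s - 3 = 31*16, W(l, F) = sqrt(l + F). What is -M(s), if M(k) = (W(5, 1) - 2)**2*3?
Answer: -30 + 12*sqrt(6) ≈ -0.60612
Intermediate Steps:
W(l, F) = sqrt(F + l)
s = 499 (s = 3 + 31*16 = 3 + 496 = 499)
M(k) = 3*(-2 + sqrt(6))**2 (M(k) = (sqrt(1 + 5) - 2)**2*3 = (sqrt(6) - 2)**2*3 = (-2 + sqrt(6))**2*3 = 3*(-2 + sqrt(6))**2)
-M(s) = -(30 - 12*sqrt(6)) = -30 + 12*sqrt(6)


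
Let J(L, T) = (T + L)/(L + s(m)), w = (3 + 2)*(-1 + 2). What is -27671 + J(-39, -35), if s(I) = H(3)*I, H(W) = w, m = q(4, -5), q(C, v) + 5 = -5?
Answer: -2462645/89 ≈ -27670.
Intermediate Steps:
q(C, v) = -10 (q(C, v) = -5 - 5 = -10)
w = 5 (w = 5*1 = 5)
m = -10
H(W) = 5
s(I) = 5*I
J(L, T) = (L + T)/(-50 + L) (J(L, T) = (T + L)/(L + 5*(-10)) = (L + T)/(L - 50) = (L + T)/(-50 + L))
-27671 + J(-39, -35) = -27671 + (-39 - 35)/(-50 - 39) = -27671 - 74/(-89) = -27671 - 1/89*(-74) = -27671 + 74/89 = -2462645/89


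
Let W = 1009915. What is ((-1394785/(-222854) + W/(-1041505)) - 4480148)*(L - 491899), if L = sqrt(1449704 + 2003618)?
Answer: 102300928737827731703911/46420711054 - 207971410264765189*sqrt(3453322)/46420711054 ≈ 2.1955e+12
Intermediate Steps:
L = sqrt(3453322) ≈ 1858.3
((-1394785/(-222854) + W/(-1041505)) - 4480148)*(L - 491899) = ((-1394785/(-222854) + 1009915/(-1041505)) - 4480148)*(sqrt(3453322) - 491899) = ((-1394785*(-1/222854) + 1009915*(-1/1041505)) - 4480148)*(-491899 + sqrt(3453322)) = ((1394785/222854 - 201983/208301) - 4480148)*(-491899 + sqrt(3453322)) = (245522390803/46420711054 - 4480148)*(-491899 + sqrt(3453322)) = -207971410264765189*(-491899 + sqrt(3453322))/46420711054 = 102300928737827731703911/46420711054 - 207971410264765189*sqrt(3453322)/46420711054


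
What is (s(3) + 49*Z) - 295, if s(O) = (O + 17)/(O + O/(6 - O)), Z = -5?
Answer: -535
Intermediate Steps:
s(O) = (17 + O)/(O + O/(6 - O))
(s(3) + 49*Z) - 295 = ((-102 + 3² + 11*3)/(3*(-7 + 3)) + 49*(-5)) - 295 = ((⅓)*(-102 + 9 + 33)/(-4) - 245) - 295 = ((⅓)*(-¼)*(-60) - 245) - 295 = (5 - 245) - 295 = -240 - 295 = -535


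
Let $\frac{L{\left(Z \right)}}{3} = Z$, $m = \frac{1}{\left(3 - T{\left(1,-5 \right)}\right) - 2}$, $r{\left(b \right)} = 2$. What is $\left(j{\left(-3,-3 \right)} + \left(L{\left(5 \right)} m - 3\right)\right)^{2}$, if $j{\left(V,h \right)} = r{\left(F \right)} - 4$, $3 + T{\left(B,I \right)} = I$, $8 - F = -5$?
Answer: $\frac{100}{9} \approx 11.111$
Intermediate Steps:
$F = 13$ ($F = 8 - -5 = 8 + 5 = 13$)
$T{\left(B,I \right)} = -3 + I$
$j{\left(V,h \right)} = -2$ ($j{\left(V,h \right)} = 2 - 4 = -2$)
$m = \frac{1}{9}$ ($m = \frac{1}{\left(3 - \left(-3 - 5\right)\right) - 2} = \frac{1}{\left(3 - -8\right) - 2} = \frac{1}{\left(3 + 8\right) - 2} = \frac{1}{11 - 2} = \frac{1}{9} \approx 0.11111$)
$L{\left(Z \right)} = 3 Z$
$\left(j{\left(-3,-3 \right)} + \left(L{\left(5 \right)} m - 3\right)\right)^{2} = \left(-2 - \left(3 - 3 \cdot 5 \cdot \frac{1}{9}\right)\right)^{2} = \left(-2 + \left(15 \cdot \frac{1}{9} - 3\right)\right)^{2} = \left(-2 + \left(\frac{5}{3} - 3\right)\right)^{2} = \left(-2 - \frac{4}{3}\right)^{2} = \left(- \frac{10}{3}\right)^{2} = \frac{100}{9}$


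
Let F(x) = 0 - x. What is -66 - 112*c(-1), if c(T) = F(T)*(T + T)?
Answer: 158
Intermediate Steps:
F(x) = -x
c(T) = -2*T² (c(T) = (-T)*(T + T) = (-T)*(2*T) = -2*T²)
-66 - 112*c(-1) = -66 - (-224)*(-1)² = -66 - (-224) = -66 - 112*(-2) = -66 + 224 = 158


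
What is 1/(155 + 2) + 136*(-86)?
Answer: -1836271/157 ≈ -11696.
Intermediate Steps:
1/(155 + 2) + 136*(-86) = 1/157 - 11696 = -1836271/157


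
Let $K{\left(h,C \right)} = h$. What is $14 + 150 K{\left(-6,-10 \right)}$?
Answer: $-886$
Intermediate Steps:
$14 + 150 K{\left(-6,-10 \right)} = 14 + 150 \left(-6\right) = 14 - 900 = -886$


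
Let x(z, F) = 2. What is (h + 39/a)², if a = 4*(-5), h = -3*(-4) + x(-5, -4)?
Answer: 58081/400 ≈ 145.20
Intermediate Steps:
h = 14 (h = -3*(-4) + 2 = 12 + 2 = 14)
a = -20
(h + 39/a)² = (14 + 39/(-20))² = (14 + 39*(-1/20))² = (14 - 39/20)² = (241/20)² = 58081/400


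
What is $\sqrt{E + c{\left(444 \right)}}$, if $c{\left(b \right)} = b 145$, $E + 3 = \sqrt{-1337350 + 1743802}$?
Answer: $\sqrt{64377 + 2 \sqrt{101613}} \approx 254.98$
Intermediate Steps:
$E = -3 + 2 \sqrt{101613}$ ($E = -3 + \sqrt{-1337350 + 1743802} = -3 + \sqrt{406452} = -3 + 2 \sqrt{101613} \approx 634.54$)
$c{\left(b \right)} = 145 b$
$\sqrt{E + c{\left(444 \right)}} = \sqrt{\left(-3 + 2 \sqrt{101613}\right) + 145 \cdot 444} = \sqrt{\left(-3 + 2 \sqrt{101613}\right) + 64380} = \sqrt{64377 + 2 \sqrt{101613}}$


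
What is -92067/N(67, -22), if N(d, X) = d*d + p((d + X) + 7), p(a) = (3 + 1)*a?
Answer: -92067/4697 ≈ -19.601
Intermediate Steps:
p(a) = 4*a
N(d, X) = 28 + d² + 4*X + 4*d (N(d, X) = d*d + 4*((d + X) + 7) = d² + 4*((X + d) + 7) = d² + 4*(7 + X + d) = d² + (28 + 4*X + 4*d) = 28 + d² + 4*X + 4*d)
-92067/N(67, -22) = -92067/(28 + 67² + 4*(-22) + 4*67) = -92067/(28 + 4489 - 88 + 268) = -92067/4697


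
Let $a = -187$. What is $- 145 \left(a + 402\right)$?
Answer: $-31175$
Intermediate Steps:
$- 145 \left(a + 402\right) = - 145 \left(-187 + 402\right) = \left(-145\right) 215 = -31175$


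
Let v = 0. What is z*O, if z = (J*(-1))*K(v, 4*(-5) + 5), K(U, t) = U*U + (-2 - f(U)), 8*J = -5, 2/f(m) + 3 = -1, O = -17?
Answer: 255/16 ≈ 15.938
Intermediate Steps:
f(m) = -½ (f(m) = 2/(-3 - 1) = 2/(-4) = 2*(-¼) = -½)
J = -5/8 (J = (⅛)*(-5) = -5/8 ≈ -0.62500)
K(U, t) = -3/2 + U² (K(U, t) = U*U + (-2 - 1*(-½)) = U² + (-2 + ½) = U² - 3/2 = -3/2 + U²)
z = -15/16 (z = (-5/8*(-1))*(-3/2 + 0²) = 5*(-3/2 + 0)/8 = (5/8)*(-3/2) = -15/16 ≈ -0.93750)
z*O = -15/16*(-17) = 255/16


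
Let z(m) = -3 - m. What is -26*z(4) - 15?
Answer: 167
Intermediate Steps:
-26*z(4) - 15 = -26*(-3 - 1*4) - 15 = -26*(-3 - 4) - 15 = -26*(-7) - 15 = 182 - 15 = 167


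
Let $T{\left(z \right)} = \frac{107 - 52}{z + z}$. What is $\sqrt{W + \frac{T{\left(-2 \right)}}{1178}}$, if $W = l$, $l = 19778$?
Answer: $\frac{\sqrt{109782391818}}{2356} \approx 140.63$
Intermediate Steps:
$W = 19778$
$T{\left(z \right)} = \frac{55}{2 z}$
$\sqrt{W + \frac{T{\left(-2 \right)}}{1178}} = \sqrt{19778 + \frac{\frac{55}{2} \frac{1}{-2}}{1178}} = \sqrt{19778 + \frac{55}{2} \left(- \frac{1}{2}\right) \frac{1}{1178}} = \sqrt{19778 - \frac{55}{4712}} = \sqrt{\frac{93193881}{4712}} = \frac{\sqrt{109782391818}}{2356}$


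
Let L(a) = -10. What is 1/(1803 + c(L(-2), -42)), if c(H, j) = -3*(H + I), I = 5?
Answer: 1/1818 ≈ 0.00055005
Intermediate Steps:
c(H, j) = -15 - 3*H (c(H, j) = -3*(H + 5) = -3*(5 + H) = -15 - 3*H)
1/(1803 + c(L(-2), -42)) = 1/(1803 + (-15 - 3*(-10))) = 1/(1803 + (-15 + 30)) = 1/(1803 + 15) = 1/1818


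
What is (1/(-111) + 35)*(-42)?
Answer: -54376/37 ≈ -1469.6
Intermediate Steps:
(1/(-111) + 35)*(-42) = (-1/111 + 35)*(-42) = (3884/111)*(-42) = -54376/37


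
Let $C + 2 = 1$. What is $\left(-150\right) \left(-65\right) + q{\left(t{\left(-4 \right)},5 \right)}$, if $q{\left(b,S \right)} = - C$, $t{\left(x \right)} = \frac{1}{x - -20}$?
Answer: $9751$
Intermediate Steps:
$C = -1$ ($C = -2 + 1 = -1$)
$t{\left(x \right)} = \frac{1}{20 + x}$ ($t{\left(x \right)} = \frac{1}{x + 20} = \frac{1}{20 + x}$)
$q{\left(b,S \right)} = 1$ ($q{\left(b,S \right)} = \left(-1\right) \left(-1\right) = 1$)
$\left(-150\right) \left(-65\right) + q{\left(t{\left(-4 \right)},5 \right)} = \left(-150\right) \left(-65\right) + 1 = 9750 + 1 = 9751$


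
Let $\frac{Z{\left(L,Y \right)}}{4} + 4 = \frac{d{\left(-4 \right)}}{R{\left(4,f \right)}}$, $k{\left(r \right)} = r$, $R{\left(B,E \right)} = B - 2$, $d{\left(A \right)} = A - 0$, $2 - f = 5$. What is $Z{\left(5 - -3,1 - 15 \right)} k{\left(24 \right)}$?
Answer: $-576$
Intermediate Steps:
$f = -3$ ($f = 2 - 5 = -3$)
$d{\left(A \right)} = A$ ($d{\left(A \right)} = A + 0 = A$)
$R{\left(B,E \right)} = -2 + B$
$Z{\left(L,Y \right)} = -24$ ($Z{\left(L,Y \right)} = -16 + 4 \left(- \frac{4}{-2 + 4}\right) = -16 + 4 \left(- \frac{4}{2}\right) = -16 + 4 \left(\left(-4\right) \frac{1}{2}\right) = -16 + 4 \left(-2\right) = -16 - 8 = -24$)
$Z{\left(5 - -3,1 - 15 \right)} k{\left(24 \right)} = \left(-24\right) 24 = -576$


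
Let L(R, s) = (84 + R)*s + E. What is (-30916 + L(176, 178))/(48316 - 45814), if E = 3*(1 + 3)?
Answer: 7688/1251 ≈ 6.1455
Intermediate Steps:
E = 12 (E = 3*4 = 12)
L(R, s) = 12 + s*(84 + R) (L(R, s) = (84 + R)*s + 12 = s*(84 + R) + 12 = 12 + s*(84 + R))
(-30916 + L(176, 178))/(48316 - 45814) = (-30916 + (12 + 84*178 + 176*178))/(48316 - 45814) = (-30916 + (12 + 14952 + 31328))/2502 = (-30916 + 46292)*(1/2502) = 15376*(1/2502) = 7688/1251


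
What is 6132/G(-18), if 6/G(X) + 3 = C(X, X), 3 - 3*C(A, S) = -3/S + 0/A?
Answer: -18907/9 ≈ -2100.8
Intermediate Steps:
C(A, S) = 1 + 1/S (C(A, S) = 1 - (-3/S + 0/A)/3 = 1 - (-3/S + 0)/3 = 1 - (-1)/S = 1 + 1/S)
G(X) = 6/(-3 + (1 + X)/X)
6132/G(-18) = 6132/((-6*(-18)/(-1 + 2*(-18)))) = 6132/((-6*(-18)/(-1 - 36))) = 6132/((-6*(-18)/(-37))) = 6132/((-6*(-18)*(-1/37))) = 6132/(-108/37) = 6132*(-37/108) = -18907/9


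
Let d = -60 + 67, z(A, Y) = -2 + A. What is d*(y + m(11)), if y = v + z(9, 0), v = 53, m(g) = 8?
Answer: 476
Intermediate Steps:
d = 7
y = 60 (y = 53 + (-2 + 9) = 53 + 7 = 60)
d*(y + m(11)) = 7*(60 + 8) = 7*68 = 476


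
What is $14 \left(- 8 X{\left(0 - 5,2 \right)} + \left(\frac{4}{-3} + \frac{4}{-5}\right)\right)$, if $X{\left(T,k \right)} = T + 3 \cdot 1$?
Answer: $\frac{2912}{15} \approx 194.13$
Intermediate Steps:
$X{\left(T,k \right)} = 3 + T$ ($X{\left(T,k \right)} = T + 3 = 3 + T$)
$14 \left(- 8 X{\left(0 - 5,2 \right)} + \left(\frac{4}{-3} + \frac{4}{-5}\right)\right) = 14 \left(- 8 \left(3 + \left(0 - 5\right)\right) + \left(\frac{4}{-3} + \frac{4}{-5}\right)\right) = 14 \left(- 8 \left(3 + \left(0 - 5\right)\right) + \left(4 \left(- \frac{1}{3}\right) + 4 \left(- \frac{1}{5}\right)\right)\right) = 14 \left(- 8 \left(3 - 5\right) - \frac{32}{15}\right) = 14 \left(\left(-8\right) \left(-2\right) - \frac{32}{15}\right) = 14 \left(16 - \frac{32}{15}\right) = 14 \cdot \frac{208}{15} = \frac{2912}{15}$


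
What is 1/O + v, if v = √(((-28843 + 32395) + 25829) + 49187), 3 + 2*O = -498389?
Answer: -1/249196 + 2*√19642 ≈ 280.30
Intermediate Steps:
O = -249196 (O = -3/2 + (½)*(-498389) = -3/2 - 498389/2 = -249196)
v = 2*√19642 (v = √((3552 + 25829) + 49187) = √(29381 + 49187) = √78568 = 2*√19642 ≈ 280.30)
1/O + v = 1/(-249196) + 2*√19642 = -1/249196 + 2*√19642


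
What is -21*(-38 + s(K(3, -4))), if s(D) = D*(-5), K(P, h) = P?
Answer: 1113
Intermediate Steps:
s(D) = -5*D
-21*(-38 + s(K(3, -4))) = -21*(-38 - 5*3) = -21*(-38 - 15) = -21*(-53) = 1113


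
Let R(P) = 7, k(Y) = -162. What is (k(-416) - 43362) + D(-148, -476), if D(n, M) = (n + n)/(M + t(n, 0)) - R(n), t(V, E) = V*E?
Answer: -5180115/119 ≈ -43530.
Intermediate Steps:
t(V, E) = E*V
D(n, M) = -7 + 2*n/M (D(n, M) = (n + n)/(M + 0*n) - 1*7 = (2*n)/(M + 0) - 7 = (2*n)/M - 7 = 2*n/M - 7 = -7 + 2*n/M)
(k(-416) - 43362) + D(-148, -476) = (-162 - 43362) + (-7 + 2*(-148)/(-476)) = -43524 + (-7 + 2*(-148)*(-1/476)) = -43524 + (-7 + 74/119) = -43524 - 759/119 = -5180115/119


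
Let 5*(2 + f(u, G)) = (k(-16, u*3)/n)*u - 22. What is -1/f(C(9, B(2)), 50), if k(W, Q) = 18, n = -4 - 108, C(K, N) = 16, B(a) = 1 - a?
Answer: 35/242 ≈ 0.14463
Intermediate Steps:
n = -112
f(u, G) = -32/5 - 9*u/280 (f(u, G) = -2 + ((18/(-112))*u - 22)/5 = -2 + ((18*(-1/112))*u - 22)/5 = -2 + (-9*u/56 - 22)/5 = -2 + (-22 - 9*u/56)/5 = -2 + (-22/5 - 9*u/280) = -32/5 - 9*u/280)
-1/f(C(9, B(2)), 50) = -1/(-32/5 - 9/280*16) = -1/(-32/5 - 18/35) = -1/(-242/35) = -1*(-35/242) = 35/242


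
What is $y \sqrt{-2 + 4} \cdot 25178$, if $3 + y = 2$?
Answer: $- 25178 \sqrt{2} \approx -35607.0$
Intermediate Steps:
$y = -1$ ($y = -3 + 2 = -1$)
$y \sqrt{-2 + 4} \cdot 25178 = - \sqrt{-2 + 4} \cdot 25178 = - \sqrt{2} \cdot 25178 = - 25178 \sqrt{2}$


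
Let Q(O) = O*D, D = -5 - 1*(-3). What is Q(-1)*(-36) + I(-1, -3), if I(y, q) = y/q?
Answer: -215/3 ≈ -71.667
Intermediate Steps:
D = -2 (D = -5 + 3 = -2)
Q(O) = -2*O (Q(O) = O*(-2) = -2*O)
Q(-1)*(-36) + I(-1, -3) = -2*(-1)*(-36) - 1/(-3) = 2*(-36) - 1*(-⅓) = -72 + ⅓ = -215/3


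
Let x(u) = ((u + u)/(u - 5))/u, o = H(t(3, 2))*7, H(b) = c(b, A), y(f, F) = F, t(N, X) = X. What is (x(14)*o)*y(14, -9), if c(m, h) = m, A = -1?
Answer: -28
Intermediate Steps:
H(b) = b
o = 14 (o = 2*7 = 14)
x(u) = 2/(-5 + u) (x(u) = ((2*u)/(-5 + u))/u = (2*u/(-5 + u))/u = 2/(-5 + u))
(x(14)*o)*y(14, -9) = ((2/(-5 + 14))*14)*(-9) = ((2/9)*14)*(-9) = (28/9)*(-9) = -28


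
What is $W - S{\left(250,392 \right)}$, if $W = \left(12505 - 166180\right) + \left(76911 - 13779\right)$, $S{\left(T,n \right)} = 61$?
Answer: $-90604$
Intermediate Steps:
$W = -90543$ ($W = -153675 + \left(76911 - 13779\right) = -153675 + 63132 = -90543$)
$W - S{\left(250,392 \right)} = -90543 - 61 = -90604$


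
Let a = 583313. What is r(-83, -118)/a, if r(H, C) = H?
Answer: -83/583313 ≈ -0.00014229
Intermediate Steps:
r(-83, -118)/a = -83/583313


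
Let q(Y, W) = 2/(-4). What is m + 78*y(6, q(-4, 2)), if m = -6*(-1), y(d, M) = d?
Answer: 474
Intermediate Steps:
q(Y, W) = -½ (q(Y, W) = 2*(-¼) = -½)
m = 6
m + 78*y(6, q(-4, 2)) = 6 + 78*6 = 6 + 468 = 474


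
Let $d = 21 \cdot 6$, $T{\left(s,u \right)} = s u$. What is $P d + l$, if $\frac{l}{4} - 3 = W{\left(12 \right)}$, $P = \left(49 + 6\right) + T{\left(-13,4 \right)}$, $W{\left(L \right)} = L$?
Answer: $438$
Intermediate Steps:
$P = 3$ ($P = \left(49 + 6\right) - 52 = 55 - 52 = 3$)
$l = 60$ ($l = 12 + 4 \cdot 12 = 12 + 48 = 60$)
$d = 126$
$P d + l = 3 \cdot 126 + 60 = 378 + 60 = 438$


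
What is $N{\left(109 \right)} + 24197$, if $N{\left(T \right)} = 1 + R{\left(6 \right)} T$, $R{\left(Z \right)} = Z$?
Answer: $24852$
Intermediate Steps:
$N{\left(T \right)} = 1 + 6 T$
$N{\left(109 \right)} + 24197 = \left(1 + 6 \cdot 109\right) + 24197 = \left(1 + 654\right) + 24197 = 655 + 24197 = 24852$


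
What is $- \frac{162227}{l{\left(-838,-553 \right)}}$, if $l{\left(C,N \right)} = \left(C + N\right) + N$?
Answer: $\frac{162227}{1944} \approx 83.45$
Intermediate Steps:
$l{\left(C,N \right)} = C + 2 N$
$- \frac{162227}{l{\left(-838,-553 \right)}} = - \frac{162227}{-838 + 2 \left(-553\right)} = - \frac{162227}{-838 - 1106} = - \frac{162227}{-1944} = \left(-162227\right) \left(- \frac{1}{1944}\right) = \frac{162227}{1944}$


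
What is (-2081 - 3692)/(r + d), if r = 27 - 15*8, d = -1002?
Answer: 5773/1095 ≈ 5.2721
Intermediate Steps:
r = -93 (r = 27 - 120 = -93)
(-2081 - 3692)/(r + d) = (-2081 - 3692)/(-93 - 1002) = -5773/(-1095) = -5773*(-1/1095) = 5773/1095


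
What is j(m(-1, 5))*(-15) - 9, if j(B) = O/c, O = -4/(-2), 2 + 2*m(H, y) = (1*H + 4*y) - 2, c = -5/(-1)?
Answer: -15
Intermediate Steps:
c = 5 (c = -5*(-1) = 5)
m(H, y) = -2 + H/2 + 2*y (m(H, y) = -1 + ((1*H + 4*y) - 2)/2 = -1 + ((H + 4*y) - 2)/2 = -1 + (-2 + H + 4*y)/2 = -1 + (-1 + H/2 + 2*y) = -2 + H/2 + 2*y)
O = 2 (O = -4*(-½) = 2)
j(B) = ⅖ (j(B) = 2/5 = 2*(⅕) = ⅖)
j(m(-1, 5))*(-15) - 9 = (⅖)*(-15) - 9 = -6 - 9 = -15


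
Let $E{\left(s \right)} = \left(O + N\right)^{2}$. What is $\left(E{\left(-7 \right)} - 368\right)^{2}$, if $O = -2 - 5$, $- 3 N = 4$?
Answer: $\frac{7219969}{81} \approx 89135.0$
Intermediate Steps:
$N = - \frac{4}{3}$ ($N = \left(- \frac{1}{3}\right) 4 = - \frac{4}{3} \approx -1.3333$)
$O = -7$
$E{\left(s \right)} = \frac{625}{9}$ ($E{\left(s \right)} = \left(-7 - \frac{4}{3}\right)^{2} = \left(- \frac{25}{3}\right)^{2} = \frac{625}{9}$)
$\left(E{\left(-7 \right)} - 368\right)^{2} = \left(\frac{625}{9} - 368\right)^{2} = \left(- \frac{2687}{9}\right)^{2} = \frac{7219969}{81}$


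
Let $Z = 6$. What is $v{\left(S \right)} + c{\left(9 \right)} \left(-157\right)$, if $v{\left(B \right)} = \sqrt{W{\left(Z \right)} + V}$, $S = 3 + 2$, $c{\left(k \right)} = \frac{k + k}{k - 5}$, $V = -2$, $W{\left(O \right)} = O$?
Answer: $- \frac{1409}{2} \approx -704.5$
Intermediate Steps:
$c{\left(k \right)} = \frac{2 k}{-5 + k}$
$S = 5$
$v{\left(B \right)} = 2$ ($v{\left(B \right)} = \sqrt{6 - 2} = \sqrt{4} = 2$)
$v{\left(S \right)} + c{\left(9 \right)} \left(-157\right) = 2 + 2 \cdot 9 \frac{1}{-5 + 9} \left(-157\right) = 2 + 2 \cdot 9 \cdot \frac{1}{4} \left(-157\right) = 2 + \frac{9}{2} \left(-157\right) = 2 - \frac{1413}{2} = - \frac{1409}{2}$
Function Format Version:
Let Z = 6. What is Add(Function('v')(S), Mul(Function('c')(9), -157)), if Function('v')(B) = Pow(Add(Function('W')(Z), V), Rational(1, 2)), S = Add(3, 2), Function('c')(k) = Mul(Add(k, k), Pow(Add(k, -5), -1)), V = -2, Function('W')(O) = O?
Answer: Rational(-1409, 2) ≈ -704.50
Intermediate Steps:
Function('c')(k) = Mul(2, k, Pow(Add(-5, k), -1)) (Function('c')(k) = Mul(Mul(2, k), Pow(Add(-5, k), -1)) = Mul(2, k, Pow(Add(-5, k), -1)))
S = 5
Function('v')(B) = 2 (Function('v')(B) = Pow(Add(6, -2), Rational(1, 2)) = Pow(4, Rational(1, 2)) = 2)
Add(Function('v')(S), Mul(Function('c')(9), -157)) = Add(2, Mul(Mul(2, 9, Pow(Add(-5, 9), -1)), -157)) = Add(2, Mul(Mul(2, 9, Pow(4, -1)), -157)) = Add(2, Mul(Mul(2, 9, Rational(1, 4)), -157)) = Add(2, Mul(Rational(9, 2), -157)) = Add(2, Rational(-1413, 2)) = Rational(-1409, 2)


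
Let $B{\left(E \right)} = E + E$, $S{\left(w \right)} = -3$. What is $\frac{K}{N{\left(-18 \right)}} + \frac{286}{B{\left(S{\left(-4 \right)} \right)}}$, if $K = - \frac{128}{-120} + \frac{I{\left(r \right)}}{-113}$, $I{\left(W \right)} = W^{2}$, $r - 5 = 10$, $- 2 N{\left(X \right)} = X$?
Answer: $- \frac{728722}{15255} \approx -47.769$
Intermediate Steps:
$N{\left(X \right)} = - \frac{X}{2}$
$r = 15$ ($r = 5 + 10 = 15$)
$B{\left(E \right)} = 2 E$
$K = - \frac{1567}{1695}$ ($K = - \frac{128}{-120} + \frac{15^{2}}{-113} = \left(-128\right) \left(- \frac{1}{120}\right) + 225 \left(- \frac{1}{113}\right) = \frac{16}{15} - \frac{225}{113} = - \frac{1567}{1695} \approx -0.92448$)
$\frac{K}{N{\left(-18 \right)}} + \frac{286}{B{\left(S{\left(-4 \right)} \right)}} = - \frac{1567}{1695 \left(\left(- \frac{1}{2}\right) \left(-18\right)\right)} + \frac{286}{2 \left(-3\right)} = - \frac{1567}{1695 \cdot 9} + \frac{286}{-6} = \left(- \frac{1567}{1695}\right) \frac{1}{9} + 286 \left(- \frac{1}{6}\right) = - \frac{1567}{15255} - \frac{143}{3} = - \frac{728722}{15255}$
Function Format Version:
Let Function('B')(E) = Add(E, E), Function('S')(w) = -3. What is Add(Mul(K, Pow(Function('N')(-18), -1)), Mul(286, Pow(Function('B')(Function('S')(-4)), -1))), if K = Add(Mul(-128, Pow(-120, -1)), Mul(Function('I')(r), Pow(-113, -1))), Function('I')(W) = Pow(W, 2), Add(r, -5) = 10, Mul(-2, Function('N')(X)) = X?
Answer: Rational(-728722, 15255) ≈ -47.769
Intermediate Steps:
Function('N')(X) = Mul(Rational(-1, 2), X)
r = 15 (r = Add(5, 10) = 15)
Function('B')(E) = Mul(2, E)
K = Rational(-1567, 1695) (K = Add(Mul(-128, Pow(-120, -1)), Mul(Pow(15, 2), Pow(-113, -1))) = Add(Mul(-128, Rational(-1, 120)), Mul(225, Rational(-1, 113))) = Add(Rational(16, 15), Rational(-225, 113)) = Rational(-1567, 1695) ≈ -0.92448)
Add(Mul(K, Pow(Function('N')(-18), -1)), Mul(286, Pow(Function('B')(Function('S')(-4)), -1))) = Add(Mul(Rational(-1567, 1695), Pow(Mul(Rational(-1, 2), -18), -1)), Mul(286, Pow(Mul(2, -3), -1))) = Add(Mul(Rational(-1567, 1695), Pow(9, -1)), Mul(286, Pow(-6, -1))) = Add(Mul(Rational(-1567, 1695), Rational(1, 9)), Mul(286, Rational(-1, 6))) = Add(Rational(-1567, 15255), Rational(-143, 3)) = Rational(-728722, 15255)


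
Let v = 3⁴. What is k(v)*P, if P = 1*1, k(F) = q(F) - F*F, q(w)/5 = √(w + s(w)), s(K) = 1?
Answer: -6561 + 5*√82 ≈ -6515.7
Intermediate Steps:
v = 81
q(w) = 5*√(1 + w) (q(w) = 5*√(w + 1) = 5*√(1 + w))
k(F) = -F² + 5*√(1 + F) (k(F) = 5*√(1 + F) - F*F = 5*√(1 + F) - F² = -F² + 5*√(1 + F))
P = 1
k(v)*P = (-1*81² + 5*√(1 + 81))*1 = (-1*6561 + 5*√82)*1 = (-6561 + 5*√82)*1 = -6561 + 5*√82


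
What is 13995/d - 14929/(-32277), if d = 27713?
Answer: 123634856/127784643 ≈ 0.96753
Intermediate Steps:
13995/d - 14929/(-32277) = 13995/27713 - 14929/(-32277) = 13995*(1/27713) - 14929*(-1/32277) = 13995/27713 + 14929/32277 = 123634856/127784643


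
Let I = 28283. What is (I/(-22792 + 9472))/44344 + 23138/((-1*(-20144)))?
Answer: 854135592143/743643558720 ≈ 1.1486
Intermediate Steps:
(I/(-22792 + 9472))/44344 + 23138/((-1*(-20144))) = (28283/(-22792 + 9472))/44344 + 23138/((-1*(-20144))) = (28283/(-13320))*(1/44344) + 23138/20144 = (28283*(-1/13320))*(1/44344) + 23138*(1/20144) = -28283/13320*1/44344 + 11569/10072 = -28283/590662080 + 11569/10072 = 854135592143/743643558720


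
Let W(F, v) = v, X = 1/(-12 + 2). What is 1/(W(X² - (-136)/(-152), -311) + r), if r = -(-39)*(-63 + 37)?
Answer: -1/1325 ≈ -0.00075472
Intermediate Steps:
X = -⅒ (X = 1/(-10) = -⅒ ≈ -0.10000)
r = -1014 (r = -(-39)*(-26) = -1*1014 = -1014)
1/(W(X² - (-136)/(-152), -311) + r) = 1/(-311 - 1014) = 1/(-1325) = -1/1325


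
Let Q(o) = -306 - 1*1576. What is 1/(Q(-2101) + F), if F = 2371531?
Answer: 1/2369649 ≈ 4.2200e-7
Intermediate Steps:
Q(o) = -1882 (Q(o) = -306 - 1576 = -1882)
1/(Q(-2101) + F) = 1/(-1882 + 2371531) = 1/2369649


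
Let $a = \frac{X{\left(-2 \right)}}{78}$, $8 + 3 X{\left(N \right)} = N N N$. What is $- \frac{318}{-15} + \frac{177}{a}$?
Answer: $- \frac{102697}{40} \approx -2567.4$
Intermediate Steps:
$X{\left(N \right)} = - \frac{8}{3} + \frac{N^{3}}{3}$ ($X{\left(N \right)} = - \frac{8}{3} + \frac{N N N}{3} = - \frac{8}{3} + \frac{N^{2} N}{3} = - \frac{8}{3} + \frac{N^{3}}{3}$)
$a = - \frac{8}{117}$ ($a = \frac{- \frac{8}{3} + \frac{\left(-2\right)^{3}}{3}}{78} = \left(- \frac{8}{3} + \frac{1}{3} \left(-8\right)\right) \frac{1}{78} = \left(- \frac{8}{3} - \frac{8}{3}\right) \frac{1}{78} = \left(- \frac{16}{3}\right) \frac{1}{78} = - \frac{8}{117} \approx -0.068376$)
$- \frac{318}{-15} + \frac{177}{a} = - \frac{318}{-15} + \frac{177}{- \frac{8}{117}} = \left(-318\right) \left(- \frac{1}{15}\right) + 177 \left(- \frac{117}{8}\right) = \frac{106}{5} - \frac{20709}{8} = - \frac{102697}{40}$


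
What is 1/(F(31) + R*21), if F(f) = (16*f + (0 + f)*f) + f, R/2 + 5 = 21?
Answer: 1/2160 ≈ 0.00046296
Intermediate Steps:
R = 32 (R = -10 + 2*21 = -10 + 42 = 32)
F(f) = f**2 + 17*f (F(f) = (16*f + f*f) + f = (16*f + f**2) + f = (f**2 + 16*f) + f = f**2 + 17*f)
1/(F(31) + R*21) = 1/(31*(17 + 31) + 32*21) = 1/(31*48 + 672) = 1/(1488 + 672) = 1/2160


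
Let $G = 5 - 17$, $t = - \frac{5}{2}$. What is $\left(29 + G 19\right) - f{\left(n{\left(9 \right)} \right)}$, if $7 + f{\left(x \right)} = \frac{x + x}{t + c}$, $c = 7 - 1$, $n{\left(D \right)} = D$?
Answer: $- \frac{1380}{7} \approx -197.14$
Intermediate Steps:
$c = 6$ ($c = 7 - 1 = 6$)
$t = - \frac{5}{2}$ ($t = \left(-5\right) \frac{1}{2} = - \frac{5}{2} \approx -2.5$)
$G = -12$ ($G = 5 - 17 = -12$)
$f{\left(x \right)} = -7 + \frac{4 x}{7}$ ($f{\left(x \right)} = -7 + \frac{x + x}{- \frac{5}{2} + 6} = -7 + \frac{2 x}{\frac{7}{2}} = -7 + 2 x \frac{2}{7} = -7 + \frac{4 x}{7}$)
$\left(29 + G 19\right) - f{\left(n{\left(9 \right)} \right)} = \left(29 - 228\right) - \left(-7 + \frac{4}{7} \cdot 9\right) = \left(29 - 228\right) - \left(-7 + \frac{36}{7}\right) = -199 - - \frac{13}{7} = -199 + \frac{13}{7} = - \frac{1380}{7}$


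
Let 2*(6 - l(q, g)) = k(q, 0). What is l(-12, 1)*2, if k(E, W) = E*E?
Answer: -132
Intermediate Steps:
k(E, W) = E**2
l(q, g) = 6 - q**2/2
l(-12, 1)*2 = (6 - 1/2*(-12)**2)*2 = (6 - 1/2*144)*2 = (6 - 72)*2 = -66*2 = -132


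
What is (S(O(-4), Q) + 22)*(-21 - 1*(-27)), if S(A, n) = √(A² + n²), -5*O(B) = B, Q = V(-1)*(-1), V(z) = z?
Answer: 132 + 6*√41/5 ≈ 139.68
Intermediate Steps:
Q = 1 (Q = -1*(-1) = 1)
O(B) = -B/5
(S(O(-4), Q) + 22)*(-21 - 1*(-27)) = (√((-⅕*(-4))² + 1²) + 22)*(-21 - 1*(-27)) = (√((⅘)² + 1) + 22)*(-21 + 27) = (√(16/25 + 1) + 22)*6 = (√(41/25) + 22)*6 = (√41/5 + 22)*6 = (22 + √41/5)*6 = 132 + 6*√41/5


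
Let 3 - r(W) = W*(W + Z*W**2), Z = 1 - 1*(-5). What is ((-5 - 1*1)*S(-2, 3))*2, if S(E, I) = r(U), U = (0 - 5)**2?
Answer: 1132464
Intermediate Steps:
U = 25 (U = (-5)**2 = 25)
Z = 6 (Z = 1 + 5 = 6)
r(W) = 3 - W*(W + 6*W**2)
S(E, I) = -94372 (S(E, I) = 3 - 1*25**2 - 6*25**3 = 3 - 1*625 - 6*15625 = 3 - 625 - 93750 = -94372)
((-5 - 1*1)*S(-2, 3))*2 = ((-5 - 1*1)*(-94372))*2 = ((-5 - 1)*(-94372))*2 = -6*(-94372)*2 = 566232*2 = 1132464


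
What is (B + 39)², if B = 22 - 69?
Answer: 64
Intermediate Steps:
B = -47
(B + 39)² = (-47 + 39)² = (-8)² = 64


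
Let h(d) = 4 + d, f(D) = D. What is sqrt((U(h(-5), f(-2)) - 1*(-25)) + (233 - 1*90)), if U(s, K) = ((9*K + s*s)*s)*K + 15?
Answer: sqrt(149) ≈ 12.207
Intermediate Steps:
U(s, K) = 15 + K*s*(s**2 + 9*K) (U(s, K) = ((9*K + s**2)*s)*K + 15 = ((s**2 + 9*K)*s)*K + 15 = (s*(s**2 + 9*K))*K + 15 = K*s*(s**2 + 9*K) + 15 = 15 + K*s*(s**2 + 9*K))
sqrt((U(h(-5), f(-2)) - 1*(-25)) + (233 - 1*90)) = sqrt(((15 - 2*(4 - 5)**3 + 9*(4 - 5)*(-2)**2) - 1*(-25)) + (233 - 1*90)) = sqrt(((15 - 2*(-1)**3 + 9*(-1)*4) + 25) + (233 - 90)) = sqrt(((15 - 2*(-1) - 36) + 25) + 143) = sqrt(((15 + 2 - 36) + 25) + 143) = sqrt((-19 + 25) + 143) = sqrt(6 + 143) = sqrt(149)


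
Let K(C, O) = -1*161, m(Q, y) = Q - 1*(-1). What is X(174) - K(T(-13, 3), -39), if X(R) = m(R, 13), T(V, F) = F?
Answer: 336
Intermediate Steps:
m(Q, y) = 1 + Q (m(Q, y) = Q + 1 = 1 + Q)
X(R) = 1 + R
K(C, O) = -161
X(174) - K(T(-13, 3), -39) = (1 + 174) - 1*(-161) = 175 + 161 = 336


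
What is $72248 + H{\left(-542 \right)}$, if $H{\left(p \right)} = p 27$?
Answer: $57614$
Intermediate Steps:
$H{\left(p \right)} = 27 p$
$72248 + H{\left(-542 \right)} = 72248 + 27 \left(-542\right) = 72248 - 14634 = 57614$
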